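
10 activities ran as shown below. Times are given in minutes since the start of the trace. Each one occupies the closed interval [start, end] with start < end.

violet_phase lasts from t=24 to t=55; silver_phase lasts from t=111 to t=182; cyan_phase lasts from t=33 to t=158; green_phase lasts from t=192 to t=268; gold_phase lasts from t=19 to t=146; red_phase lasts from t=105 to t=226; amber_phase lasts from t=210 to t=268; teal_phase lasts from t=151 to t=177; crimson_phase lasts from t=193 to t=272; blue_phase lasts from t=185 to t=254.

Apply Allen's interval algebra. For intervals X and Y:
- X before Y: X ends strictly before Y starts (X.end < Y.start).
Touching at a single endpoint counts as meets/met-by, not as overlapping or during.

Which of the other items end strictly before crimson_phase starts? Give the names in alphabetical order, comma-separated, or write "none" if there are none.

cyan_phase, gold_phase, silver_phase, teal_phase, violet_phase

Target crimson_phase = [t=193, t=272].
amber_phase [t=210, t=268] → during → no.
blue_phase [t=185, t=254] → overlaps → no.
cyan_phase [t=33, t=158] → before → yes.
gold_phase [t=19, t=146] → before → yes.
green_phase [t=192, t=268] → overlaps → no.
red_phase [t=105, t=226] → overlaps → no.
silver_phase [t=111, t=182] → before → yes.
teal_phase [t=151, t=177] → before → yes.
violet_phase [t=24, t=55] → before → yes.
Result: cyan_phase, gold_phase, silver_phase, teal_phase, violet_phase.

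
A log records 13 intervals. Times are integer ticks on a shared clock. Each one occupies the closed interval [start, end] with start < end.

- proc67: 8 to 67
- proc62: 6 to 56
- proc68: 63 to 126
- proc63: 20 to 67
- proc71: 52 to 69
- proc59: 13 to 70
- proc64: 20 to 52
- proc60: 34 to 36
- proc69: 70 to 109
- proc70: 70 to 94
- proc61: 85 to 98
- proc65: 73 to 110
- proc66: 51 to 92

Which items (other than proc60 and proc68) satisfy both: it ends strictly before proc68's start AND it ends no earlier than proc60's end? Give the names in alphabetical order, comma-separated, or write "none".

proc62, proc64

Conditions: its end is strictly before proc68's start (X.end < 63) AND its end is no earlier than proc60's end (X.end >= 36).
proc59: end 70 < 63? ✗; end 70 >= 36? ✓ → no.
proc61: end 98 < 63? ✗; end 98 >= 36? ✓ → no.
proc62: end 56 < 63? ✓; end 56 >= 36? ✓ → yes.
proc63: end 67 < 63? ✗; end 67 >= 36? ✓ → no.
proc64: end 52 < 63? ✓; end 52 >= 36? ✓ → yes.
proc65: end 110 < 63? ✗; end 110 >= 36? ✓ → no.
proc66: end 92 < 63? ✗; end 92 >= 36? ✓ → no.
proc67: end 67 < 63? ✗; end 67 >= 36? ✓ → no.
proc69: end 109 < 63? ✗; end 109 >= 36? ✓ → no.
proc70: end 94 < 63? ✗; end 94 >= 36? ✓ → no.
proc71: end 69 < 63? ✗; end 69 >= 36? ✓ → no.
Result: proc62, proc64.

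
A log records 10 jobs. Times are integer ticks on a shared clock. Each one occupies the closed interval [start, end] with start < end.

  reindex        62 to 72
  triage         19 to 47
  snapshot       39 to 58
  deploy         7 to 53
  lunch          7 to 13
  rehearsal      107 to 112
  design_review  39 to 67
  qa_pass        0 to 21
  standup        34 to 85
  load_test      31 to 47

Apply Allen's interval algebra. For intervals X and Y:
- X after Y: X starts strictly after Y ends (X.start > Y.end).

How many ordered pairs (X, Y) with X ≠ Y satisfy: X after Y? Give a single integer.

24

Checking all 90 ordered pairs for relation 'after'; matching pairs in alphabetical order:
(design_review, lunch): design_review after lunch ✓
(design_review, qa_pass): design_review after qa_pass ✓
(load_test, lunch): load_test after lunch ✓
(load_test, qa_pass): load_test after qa_pass ✓
(rehearsal, deploy): rehearsal after deploy ✓
(rehearsal, design_review): rehearsal after design_review ✓
(rehearsal, load_test): rehearsal after load_test ✓
(rehearsal, lunch): rehearsal after lunch ✓
(rehearsal, qa_pass): rehearsal after qa_pass ✓
(rehearsal, reindex): rehearsal after reindex ✓
(rehearsal, snapshot): rehearsal after snapshot ✓
(rehearsal, standup): rehearsal after standup ✓
(rehearsal, triage): rehearsal after triage ✓
(reindex, deploy): reindex after deploy ✓
(reindex, load_test): reindex after load_test ✓
(reindex, lunch): reindex after lunch ✓
(reindex, qa_pass): reindex after qa_pass ✓
(reindex, snapshot): reindex after snapshot ✓
(reindex, triage): reindex after triage ✓
(snapshot, lunch): snapshot after lunch ✓
(snapshot, qa_pass): snapshot after qa_pass ✓
(standup, lunch): standup after lunch ✓
(standup, qa_pass): standup after qa_pass ✓
(triage, lunch): triage after lunch ✓
Count: 24.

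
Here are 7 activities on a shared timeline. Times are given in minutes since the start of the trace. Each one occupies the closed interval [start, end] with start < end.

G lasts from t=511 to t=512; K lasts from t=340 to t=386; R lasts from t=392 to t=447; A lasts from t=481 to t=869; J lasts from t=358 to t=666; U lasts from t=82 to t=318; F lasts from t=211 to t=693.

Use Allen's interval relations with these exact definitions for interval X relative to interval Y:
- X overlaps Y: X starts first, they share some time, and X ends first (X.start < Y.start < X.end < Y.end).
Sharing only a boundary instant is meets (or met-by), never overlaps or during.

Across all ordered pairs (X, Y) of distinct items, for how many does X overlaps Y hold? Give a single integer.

Checking all 42 ordered pairs for relation 'overlaps'; matching pairs in alphabetical order:
(F, A): F overlaps A ✓
(J, A): J overlaps A ✓
(K, J): K overlaps J ✓
(U, F): U overlaps F ✓
Count: 4.

4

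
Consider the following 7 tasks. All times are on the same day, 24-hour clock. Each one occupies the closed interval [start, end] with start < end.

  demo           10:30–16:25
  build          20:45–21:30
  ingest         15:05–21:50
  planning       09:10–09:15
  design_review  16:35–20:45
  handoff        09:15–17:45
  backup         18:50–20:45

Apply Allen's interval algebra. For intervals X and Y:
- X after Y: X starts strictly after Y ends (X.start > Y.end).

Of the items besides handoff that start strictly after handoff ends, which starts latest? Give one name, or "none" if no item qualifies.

build

Target handoff = [09:15, 17:45].
backup [18:50, 20:45] → after → candidate.
build [20:45, 21:30] → after → candidate.
demo [10:30, 16:25] → during → excluded.
design_review [16:35, 20:45] → overlapped-by → excluded.
ingest [15:05, 21:50] → overlapped-by → excluded.
planning [09:10, 09:15] → meets → excluded.
Among candidates, latest start is 20:45 → build.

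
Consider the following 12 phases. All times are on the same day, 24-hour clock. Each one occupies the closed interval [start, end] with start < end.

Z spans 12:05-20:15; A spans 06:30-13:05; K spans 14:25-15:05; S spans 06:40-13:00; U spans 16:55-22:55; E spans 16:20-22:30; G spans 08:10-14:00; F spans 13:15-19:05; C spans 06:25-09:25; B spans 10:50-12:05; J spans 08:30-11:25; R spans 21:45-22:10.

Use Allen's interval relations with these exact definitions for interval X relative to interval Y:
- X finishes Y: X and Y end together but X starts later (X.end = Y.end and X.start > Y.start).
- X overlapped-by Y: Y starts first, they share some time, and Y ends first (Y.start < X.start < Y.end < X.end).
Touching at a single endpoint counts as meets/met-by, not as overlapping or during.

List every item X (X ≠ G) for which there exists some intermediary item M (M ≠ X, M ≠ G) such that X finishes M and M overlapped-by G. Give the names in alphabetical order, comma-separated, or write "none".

none

Target G = [08:10, 14:00].
Intermediaries M with M overlapped-by G: F, Z.
Via F — items with X finishes F: none.
Via Z — items with X finishes Z: none.
Union: none.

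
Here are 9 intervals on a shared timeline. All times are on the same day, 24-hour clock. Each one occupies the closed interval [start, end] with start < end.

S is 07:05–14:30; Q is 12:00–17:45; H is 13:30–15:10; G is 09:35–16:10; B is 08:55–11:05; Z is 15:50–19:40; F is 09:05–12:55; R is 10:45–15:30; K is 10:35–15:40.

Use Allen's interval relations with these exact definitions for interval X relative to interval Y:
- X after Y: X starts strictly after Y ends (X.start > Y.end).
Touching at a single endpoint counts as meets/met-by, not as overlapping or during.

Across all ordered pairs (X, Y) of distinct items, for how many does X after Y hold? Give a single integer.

Checking all 72 ordered pairs for relation 'after'; matching pairs in alphabetical order:
(H, B): H after B ✓
(H, F): H after F ✓
(Q, B): Q after B ✓
(Z, B): Z after B ✓
(Z, F): Z after F ✓
(Z, H): Z after H ✓
(Z, K): Z after K ✓
(Z, R): Z after R ✓
(Z, S): Z after S ✓
Count: 9.

9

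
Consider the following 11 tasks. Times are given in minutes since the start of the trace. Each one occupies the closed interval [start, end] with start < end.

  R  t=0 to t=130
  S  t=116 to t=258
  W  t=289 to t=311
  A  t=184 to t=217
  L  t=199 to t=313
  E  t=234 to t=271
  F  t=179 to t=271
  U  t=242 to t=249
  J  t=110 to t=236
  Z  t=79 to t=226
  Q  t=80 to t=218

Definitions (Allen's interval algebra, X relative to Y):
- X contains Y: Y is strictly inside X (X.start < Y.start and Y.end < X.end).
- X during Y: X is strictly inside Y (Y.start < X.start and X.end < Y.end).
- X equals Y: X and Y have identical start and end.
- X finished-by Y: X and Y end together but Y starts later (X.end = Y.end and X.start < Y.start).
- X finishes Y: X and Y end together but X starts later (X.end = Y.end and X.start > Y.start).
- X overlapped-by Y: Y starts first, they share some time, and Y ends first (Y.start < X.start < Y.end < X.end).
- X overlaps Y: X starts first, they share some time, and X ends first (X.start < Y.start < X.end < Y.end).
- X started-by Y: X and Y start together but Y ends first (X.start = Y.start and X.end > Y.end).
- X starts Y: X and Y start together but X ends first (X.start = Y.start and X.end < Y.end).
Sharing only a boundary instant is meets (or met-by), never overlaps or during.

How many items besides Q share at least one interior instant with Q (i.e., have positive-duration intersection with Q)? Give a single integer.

7

Target Q = [t=80, t=218].
A [t=184, t=217] → during → counts.
E [t=234, t=271] → after → no.
F [t=179, t=271] → overlapped-by → counts.
J [t=110, t=236] → overlapped-by → counts.
L [t=199, t=313] → overlapped-by → counts.
R [t=0, t=130] → overlaps → counts.
S [t=116, t=258] → overlapped-by → counts.
U [t=242, t=249] → after → no.
W [t=289, t=311] → after → no.
Z [t=79, t=226] → contains → counts.
Total: 7.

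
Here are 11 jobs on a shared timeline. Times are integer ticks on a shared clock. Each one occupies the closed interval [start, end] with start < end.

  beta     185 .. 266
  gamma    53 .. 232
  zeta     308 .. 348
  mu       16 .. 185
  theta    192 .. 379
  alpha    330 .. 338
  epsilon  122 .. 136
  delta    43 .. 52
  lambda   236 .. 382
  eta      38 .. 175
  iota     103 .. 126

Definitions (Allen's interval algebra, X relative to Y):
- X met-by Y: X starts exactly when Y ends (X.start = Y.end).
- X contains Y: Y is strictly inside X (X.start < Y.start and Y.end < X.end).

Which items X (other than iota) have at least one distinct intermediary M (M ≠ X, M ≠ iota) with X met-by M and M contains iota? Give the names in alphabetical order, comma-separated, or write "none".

Target iota = [103, 126].
Intermediaries M with M contains iota: eta, gamma, mu.
Via eta — items with X met-by eta: none.
Via gamma — items with X met-by gamma: none.
Via mu — items with X met-by mu: beta.
Union: beta.

beta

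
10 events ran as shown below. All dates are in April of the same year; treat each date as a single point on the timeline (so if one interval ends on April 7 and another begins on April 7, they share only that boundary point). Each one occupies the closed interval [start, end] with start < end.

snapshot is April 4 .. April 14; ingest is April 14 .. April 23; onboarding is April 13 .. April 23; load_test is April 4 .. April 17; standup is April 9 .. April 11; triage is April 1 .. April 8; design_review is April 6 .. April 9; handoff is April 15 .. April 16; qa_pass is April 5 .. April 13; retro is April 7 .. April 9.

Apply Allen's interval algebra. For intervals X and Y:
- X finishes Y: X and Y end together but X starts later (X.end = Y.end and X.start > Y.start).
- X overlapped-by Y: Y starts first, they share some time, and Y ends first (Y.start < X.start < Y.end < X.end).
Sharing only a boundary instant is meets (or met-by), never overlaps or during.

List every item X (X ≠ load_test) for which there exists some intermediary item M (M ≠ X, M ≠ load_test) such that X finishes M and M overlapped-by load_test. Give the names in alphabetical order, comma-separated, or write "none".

ingest

Target load_test = [April 4, April 17].
Intermediaries M with M overlapped-by load_test: ingest, onboarding.
Via ingest — items with X finishes ingest: none.
Via onboarding — items with X finishes onboarding: ingest.
Union: ingest.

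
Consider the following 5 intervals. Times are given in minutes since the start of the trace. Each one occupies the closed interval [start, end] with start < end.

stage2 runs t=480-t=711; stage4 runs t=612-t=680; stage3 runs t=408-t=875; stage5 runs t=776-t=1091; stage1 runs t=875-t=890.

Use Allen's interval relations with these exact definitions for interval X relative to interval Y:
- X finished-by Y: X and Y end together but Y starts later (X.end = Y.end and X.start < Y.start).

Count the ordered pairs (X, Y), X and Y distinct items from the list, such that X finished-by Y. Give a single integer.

Checking all 20 ordered pairs for relation 'finished-by'; matching pairs in alphabetical order:
No pair satisfies it.
Count: 0.

0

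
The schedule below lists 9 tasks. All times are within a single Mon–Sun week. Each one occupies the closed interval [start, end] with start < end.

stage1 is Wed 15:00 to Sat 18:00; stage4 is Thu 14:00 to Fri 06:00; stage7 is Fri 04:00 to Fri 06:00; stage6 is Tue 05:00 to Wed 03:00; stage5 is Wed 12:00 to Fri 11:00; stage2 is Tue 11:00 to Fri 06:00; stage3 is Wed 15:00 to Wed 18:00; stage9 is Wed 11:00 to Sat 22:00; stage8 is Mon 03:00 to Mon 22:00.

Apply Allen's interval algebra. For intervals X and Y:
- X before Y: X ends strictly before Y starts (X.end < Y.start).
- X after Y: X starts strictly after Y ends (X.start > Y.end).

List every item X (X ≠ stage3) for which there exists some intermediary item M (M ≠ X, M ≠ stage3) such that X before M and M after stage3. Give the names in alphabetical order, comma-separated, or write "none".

stage6, stage8

Target stage3 = [Wed 15:00, Wed 18:00].
Intermediaries M with M after stage3: stage4, stage7.
Via stage4 — items with X before stage4: stage6, stage8.
Via stage7 — items with X before stage7: stage6, stage8.
Union: stage6, stage8.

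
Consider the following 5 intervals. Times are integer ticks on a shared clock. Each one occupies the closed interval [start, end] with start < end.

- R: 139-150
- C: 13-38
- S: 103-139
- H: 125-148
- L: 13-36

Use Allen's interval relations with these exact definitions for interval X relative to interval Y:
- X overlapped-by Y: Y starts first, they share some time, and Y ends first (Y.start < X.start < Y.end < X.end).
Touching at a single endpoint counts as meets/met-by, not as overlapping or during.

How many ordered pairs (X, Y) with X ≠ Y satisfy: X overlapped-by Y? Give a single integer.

2

Checking all 20 ordered pairs for relation 'overlapped-by'; matching pairs in alphabetical order:
(H, S): H overlapped-by S ✓
(R, H): R overlapped-by H ✓
Count: 2.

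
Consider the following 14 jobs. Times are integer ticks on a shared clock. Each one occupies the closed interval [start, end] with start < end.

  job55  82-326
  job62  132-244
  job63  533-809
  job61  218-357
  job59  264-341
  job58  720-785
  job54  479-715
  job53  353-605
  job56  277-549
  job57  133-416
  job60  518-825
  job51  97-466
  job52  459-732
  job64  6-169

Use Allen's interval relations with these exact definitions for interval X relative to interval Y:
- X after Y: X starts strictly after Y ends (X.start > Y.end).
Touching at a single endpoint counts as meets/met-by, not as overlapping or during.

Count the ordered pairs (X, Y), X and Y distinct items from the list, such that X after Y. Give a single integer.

Checking all 182 ordered pairs for relation 'after'; matching pairs in alphabetical order:
(job52, job55): job52 after job55 ✓
(job52, job57): job52 after job57 ✓
(job52, job59): job52 after job59 ✓
(job52, job61): job52 after job61 ✓
(job52, job62): job52 after job62 ✓
(job52, job64): job52 after job64 ✓
(job53, job55): job53 after job55 ✓
(job53, job59): job53 after job59 ✓
(job53, job62): job53 after job62 ✓
(job53, job64): job53 after job64 ✓
(job54, job51): job54 after job51 ✓
(job54, job55): job54 after job55 ✓
(job54, job57): job54 after job57 ✓
(job54, job59): job54 after job59 ✓
(job54, job61): job54 after job61 ✓
(job54, job62): job54 after job62 ✓
(job54, job64): job54 after job64 ✓
(job56, job62): job56 after job62 ✓
(job56, job64): job56 after job64 ✓
(job58, job51): job58 after job51 ✓
(job58, job53): job58 after job53 ✓
(job58, job54): job58 after job54 ✓
(job58, job55): job58 after job55 ✓
(job58, job56): job58 after job56 ✓
... plus 22 further pairs not listed.
Count: 46.

46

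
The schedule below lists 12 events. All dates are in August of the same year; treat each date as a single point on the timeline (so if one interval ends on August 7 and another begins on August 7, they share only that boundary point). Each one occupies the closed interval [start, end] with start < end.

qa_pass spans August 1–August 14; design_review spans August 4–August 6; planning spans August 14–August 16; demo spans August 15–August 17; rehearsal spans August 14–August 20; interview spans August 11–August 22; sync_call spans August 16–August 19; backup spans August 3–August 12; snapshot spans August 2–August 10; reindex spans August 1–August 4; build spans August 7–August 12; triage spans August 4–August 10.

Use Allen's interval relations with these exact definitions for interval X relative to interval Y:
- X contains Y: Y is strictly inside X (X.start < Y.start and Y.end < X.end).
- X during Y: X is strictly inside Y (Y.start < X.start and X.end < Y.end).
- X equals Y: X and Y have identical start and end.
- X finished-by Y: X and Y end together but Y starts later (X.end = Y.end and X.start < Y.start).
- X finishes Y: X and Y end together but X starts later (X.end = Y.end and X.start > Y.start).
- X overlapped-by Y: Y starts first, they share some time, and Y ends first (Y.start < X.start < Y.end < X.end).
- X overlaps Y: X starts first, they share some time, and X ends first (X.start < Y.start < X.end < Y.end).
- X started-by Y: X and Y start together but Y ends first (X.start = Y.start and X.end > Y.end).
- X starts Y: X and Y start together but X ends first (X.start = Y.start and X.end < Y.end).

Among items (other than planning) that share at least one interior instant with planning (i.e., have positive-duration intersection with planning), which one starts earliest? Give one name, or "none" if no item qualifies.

Target planning = [August 14, August 16].
backup [August 3, August 12] → before → excluded.
build [August 7, August 12] → before → excluded.
demo [August 15, August 17] → overlapped-by → candidate.
design_review [August 4, August 6] → before → excluded.
interview [August 11, August 22] → contains → candidate.
qa_pass [August 1, August 14] → meets → excluded.
rehearsal [August 14, August 20] → started-by → candidate.
reindex [August 1, August 4] → before → excluded.
snapshot [August 2, August 10] → before → excluded.
sync_call [August 16, August 19] → met-by → excluded.
triage [August 4, August 10] → before → excluded.
Among candidates, earliest start is August 11 → interview.

interview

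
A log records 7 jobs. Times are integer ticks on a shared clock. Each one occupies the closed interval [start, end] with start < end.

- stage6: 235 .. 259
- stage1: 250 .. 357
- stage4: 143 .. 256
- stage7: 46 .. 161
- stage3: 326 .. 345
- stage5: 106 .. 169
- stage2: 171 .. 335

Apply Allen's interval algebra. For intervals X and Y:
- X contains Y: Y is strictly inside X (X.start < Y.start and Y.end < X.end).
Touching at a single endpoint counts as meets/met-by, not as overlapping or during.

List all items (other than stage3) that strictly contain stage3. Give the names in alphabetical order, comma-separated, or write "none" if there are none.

stage1

Target stage3 = [326, 345].
stage1 [250, 357] → contains → yes.
stage2 [171, 335] → overlaps → no.
stage4 [143, 256] → before → no.
stage5 [106, 169] → before → no.
stage6 [235, 259] → before → no.
stage7 [46, 161] → before → no.
Result: stage1.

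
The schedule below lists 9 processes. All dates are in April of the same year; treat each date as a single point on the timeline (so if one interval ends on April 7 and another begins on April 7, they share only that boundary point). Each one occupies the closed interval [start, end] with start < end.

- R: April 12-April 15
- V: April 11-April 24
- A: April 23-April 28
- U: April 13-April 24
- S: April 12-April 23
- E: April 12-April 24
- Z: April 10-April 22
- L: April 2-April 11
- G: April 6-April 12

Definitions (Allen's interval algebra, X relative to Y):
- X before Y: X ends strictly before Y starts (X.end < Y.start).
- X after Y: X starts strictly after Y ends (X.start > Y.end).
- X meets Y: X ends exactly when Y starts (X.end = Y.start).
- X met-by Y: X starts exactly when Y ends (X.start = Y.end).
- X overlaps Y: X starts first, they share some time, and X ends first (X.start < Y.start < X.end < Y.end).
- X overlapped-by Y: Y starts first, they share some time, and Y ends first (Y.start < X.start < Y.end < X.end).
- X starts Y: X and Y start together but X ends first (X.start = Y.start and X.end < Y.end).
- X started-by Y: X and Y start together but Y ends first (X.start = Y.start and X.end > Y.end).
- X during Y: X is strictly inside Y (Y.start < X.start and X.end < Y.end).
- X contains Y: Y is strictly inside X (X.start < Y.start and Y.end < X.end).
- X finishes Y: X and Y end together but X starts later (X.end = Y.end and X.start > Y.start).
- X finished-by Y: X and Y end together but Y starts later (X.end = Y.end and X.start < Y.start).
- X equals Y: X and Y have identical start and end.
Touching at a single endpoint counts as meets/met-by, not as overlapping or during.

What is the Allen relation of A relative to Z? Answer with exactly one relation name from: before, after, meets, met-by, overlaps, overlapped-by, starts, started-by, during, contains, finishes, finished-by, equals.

after

A = [April 23, April 28]; Z = [April 10, April 22].
Compare endpoints: A.start > Z.start, A.start > Z.end, A.end > Z.start, A.end > Z.end.
That pattern is 'after'.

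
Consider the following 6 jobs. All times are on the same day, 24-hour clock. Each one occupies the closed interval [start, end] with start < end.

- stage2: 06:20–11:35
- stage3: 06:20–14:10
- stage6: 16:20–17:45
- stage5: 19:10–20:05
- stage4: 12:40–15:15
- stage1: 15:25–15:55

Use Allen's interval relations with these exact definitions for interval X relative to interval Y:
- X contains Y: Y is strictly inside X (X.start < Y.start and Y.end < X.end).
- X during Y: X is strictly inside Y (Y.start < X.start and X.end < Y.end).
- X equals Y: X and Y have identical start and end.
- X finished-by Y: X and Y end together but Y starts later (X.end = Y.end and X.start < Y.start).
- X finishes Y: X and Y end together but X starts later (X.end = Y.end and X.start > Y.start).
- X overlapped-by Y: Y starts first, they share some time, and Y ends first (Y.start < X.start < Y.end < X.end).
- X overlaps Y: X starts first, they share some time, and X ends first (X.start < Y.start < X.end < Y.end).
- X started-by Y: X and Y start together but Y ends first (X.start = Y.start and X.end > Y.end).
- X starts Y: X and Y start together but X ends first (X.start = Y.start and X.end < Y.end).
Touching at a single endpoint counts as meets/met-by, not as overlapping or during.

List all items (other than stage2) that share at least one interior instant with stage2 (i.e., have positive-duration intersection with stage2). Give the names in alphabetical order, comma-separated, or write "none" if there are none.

stage3

Target stage2 = [06:20, 11:35].
stage1 [15:25, 15:55] → after → no.
stage3 [06:20, 14:10] → started-by → yes.
stage4 [12:40, 15:15] → after → no.
stage5 [19:10, 20:05] → after → no.
stage6 [16:20, 17:45] → after → no.
Result: stage3.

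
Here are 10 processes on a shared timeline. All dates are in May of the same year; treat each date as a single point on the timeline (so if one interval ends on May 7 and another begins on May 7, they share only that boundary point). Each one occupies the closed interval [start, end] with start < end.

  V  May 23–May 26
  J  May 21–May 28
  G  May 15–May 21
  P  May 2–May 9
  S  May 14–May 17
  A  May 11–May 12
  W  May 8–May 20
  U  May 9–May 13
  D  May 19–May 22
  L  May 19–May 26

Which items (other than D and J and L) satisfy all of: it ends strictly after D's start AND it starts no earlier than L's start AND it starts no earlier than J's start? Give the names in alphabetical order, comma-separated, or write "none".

Conditions: its end is strictly after D's start (X.end > May 19) AND its start is no earlier than L's start (X.start >= May 19) AND its start is no earlier than J's start (X.start >= May 21).
A: end May 12 > May 19? ✗; start May 11 >= May 19? ✗; start May 11 >= May 21? ✗ → no.
G: end May 21 > May 19? ✓; start May 15 >= May 19? ✗; start May 15 >= May 21? ✗ → no.
P: end May 9 > May 19? ✗; start May 2 >= May 19? ✗; start May 2 >= May 21? ✗ → no.
S: end May 17 > May 19? ✗; start May 14 >= May 19? ✗; start May 14 >= May 21? ✗ → no.
U: end May 13 > May 19? ✗; start May 9 >= May 19? ✗; start May 9 >= May 21? ✗ → no.
V: end May 26 > May 19? ✓; start May 23 >= May 19? ✓; start May 23 >= May 21? ✓ → yes.
W: end May 20 > May 19? ✓; start May 8 >= May 19? ✗; start May 8 >= May 21? ✗ → no.
Result: V.

V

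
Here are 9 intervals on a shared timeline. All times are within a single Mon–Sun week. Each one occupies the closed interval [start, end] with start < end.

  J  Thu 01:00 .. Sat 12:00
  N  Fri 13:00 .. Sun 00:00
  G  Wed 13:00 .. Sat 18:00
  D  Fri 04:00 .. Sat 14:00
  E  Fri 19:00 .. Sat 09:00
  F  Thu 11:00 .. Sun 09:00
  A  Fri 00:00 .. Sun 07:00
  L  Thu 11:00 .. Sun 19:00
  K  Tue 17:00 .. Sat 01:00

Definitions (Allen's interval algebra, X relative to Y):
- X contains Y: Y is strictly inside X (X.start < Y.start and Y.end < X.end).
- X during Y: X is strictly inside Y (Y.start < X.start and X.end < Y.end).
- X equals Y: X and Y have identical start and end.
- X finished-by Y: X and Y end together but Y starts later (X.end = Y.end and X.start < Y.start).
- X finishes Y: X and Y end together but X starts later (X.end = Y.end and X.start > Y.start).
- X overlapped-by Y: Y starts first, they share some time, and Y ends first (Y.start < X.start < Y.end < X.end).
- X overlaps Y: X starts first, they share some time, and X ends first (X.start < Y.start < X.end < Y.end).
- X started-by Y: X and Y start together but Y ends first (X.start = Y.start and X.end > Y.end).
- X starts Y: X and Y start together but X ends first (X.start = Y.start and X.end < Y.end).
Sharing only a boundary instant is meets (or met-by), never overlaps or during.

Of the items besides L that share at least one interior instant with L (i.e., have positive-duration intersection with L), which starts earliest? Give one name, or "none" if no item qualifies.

K

Target L = [Thu 11:00, Sun 19:00].
A [Fri 00:00, Sun 07:00] → during → candidate.
D [Fri 04:00, Sat 14:00] → during → candidate.
E [Fri 19:00, Sat 09:00] → during → candidate.
F [Thu 11:00, Sun 09:00] → starts → candidate.
G [Wed 13:00, Sat 18:00] → overlaps → candidate.
J [Thu 01:00, Sat 12:00] → overlaps → candidate.
K [Tue 17:00, Sat 01:00] → overlaps → candidate.
N [Fri 13:00, Sun 00:00] → during → candidate.
Among candidates, earliest start is Tue 17:00 → K.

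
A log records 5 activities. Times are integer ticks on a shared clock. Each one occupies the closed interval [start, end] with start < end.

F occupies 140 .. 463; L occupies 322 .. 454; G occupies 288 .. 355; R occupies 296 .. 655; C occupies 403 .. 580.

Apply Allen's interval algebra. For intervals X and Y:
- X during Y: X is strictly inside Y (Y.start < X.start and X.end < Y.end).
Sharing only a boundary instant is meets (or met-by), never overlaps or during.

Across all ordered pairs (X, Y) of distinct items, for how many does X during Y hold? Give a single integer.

4

Checking all 20 ordered pairs for relation 'during'; matching pairs in alphabetical order:
(C, R): C during R ✓
(G, F): G during F ✓
(L, F): L during F ✓
(L, R): L during R ✓
Count: 4.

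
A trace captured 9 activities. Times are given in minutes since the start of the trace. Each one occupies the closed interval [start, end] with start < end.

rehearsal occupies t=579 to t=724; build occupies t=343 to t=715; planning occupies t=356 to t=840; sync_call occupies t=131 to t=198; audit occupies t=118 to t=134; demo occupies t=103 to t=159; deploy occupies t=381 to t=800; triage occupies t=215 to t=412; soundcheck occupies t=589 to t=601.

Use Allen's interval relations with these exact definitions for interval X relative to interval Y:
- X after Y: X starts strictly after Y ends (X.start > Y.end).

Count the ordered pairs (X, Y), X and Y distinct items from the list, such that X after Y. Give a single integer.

20

Checking all 72 ordered pairs for relation 'after'; matching pairs in alphabetical order:
(build, audit): build after audit ✓
(build, demo): build after demo ✓
(build, sync_call): build after sync_call ✓
(deploy, audit): deploy after audit ✓
(deploy, demo): deploy after demo ✓
(deploy, sync_call): deploy after sync_call ✓
(planning, audit): planning after audit ✓
(planning, demo): planning after demo ✓
(planning, sync_call): planning after sync_call ✓
(rehearsal, audit): rehearsal after audit ✓
(rehearsal, demo): rehearsal after demo ✓
(rehearsal, sync_call): rehearsal after sync_call ✓
(rehearsal, triage): rehearsal after triage ✓
(soundcheck, audit): soundcheck after audit ✓
(soundcheck, demo): soundcheck after demo ✓
(soundcheck, sync_call): soundcheck after sync_call ✓
(soundcheck, triage): soundcheck after triage ✓
(triage, audit): triage after audit ✓
(triage, demo): triage after demo ✓
(triage, sync_call): triage after sync_call ✓
Count: 20.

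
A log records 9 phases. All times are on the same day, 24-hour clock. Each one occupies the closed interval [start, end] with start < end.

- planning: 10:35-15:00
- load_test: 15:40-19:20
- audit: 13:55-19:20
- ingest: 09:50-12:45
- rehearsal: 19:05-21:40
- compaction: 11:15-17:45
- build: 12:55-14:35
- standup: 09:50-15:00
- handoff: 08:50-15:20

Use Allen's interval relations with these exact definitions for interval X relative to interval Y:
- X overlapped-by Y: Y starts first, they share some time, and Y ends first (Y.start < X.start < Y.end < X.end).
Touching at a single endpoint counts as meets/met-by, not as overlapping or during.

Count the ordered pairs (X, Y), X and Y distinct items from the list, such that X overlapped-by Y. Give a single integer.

Checking all 72 ordered pairs for relation 'overlapped-by'; matching pairs in alphabetical order:
(audit, build): audit overlapped-by build ✓
(audit, compaction): audit overlapped-by compaction ✓
(audit, handoff): audit overlapped-by handoff ✓
(audit, planning): audit overlapped-by planning ✓
(audit, standup): audit overlapped-by standup ✓
(compaction, handoff): compaction overlapped-by handoff ✓
(compaction, ingest): compaction overlapped-by ingest ✓
(compaction, planning): compaction overlapped-by planning ✓
(compaction, standup): compaction overlapped-by standup ✓
(load_test, compaction): load_test overlapped-by compaction ✓
(planning, ingest): planning overlapped-by ingest ✓
(rehearsal, audit): rehearsal overlapped-by audit ✓
(rehearsal, load_test): rehearsal overlapped-by load_test ✓
Count: 13.

13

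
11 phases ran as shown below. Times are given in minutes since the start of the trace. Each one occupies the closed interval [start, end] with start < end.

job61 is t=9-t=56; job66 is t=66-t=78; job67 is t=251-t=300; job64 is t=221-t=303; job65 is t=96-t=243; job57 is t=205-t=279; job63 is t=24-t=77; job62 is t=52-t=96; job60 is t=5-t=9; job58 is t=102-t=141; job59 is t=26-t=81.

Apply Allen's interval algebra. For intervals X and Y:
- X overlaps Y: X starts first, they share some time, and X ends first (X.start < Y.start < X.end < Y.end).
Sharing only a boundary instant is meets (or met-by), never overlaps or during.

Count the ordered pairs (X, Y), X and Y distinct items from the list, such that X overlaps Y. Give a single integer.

Checking all 110 ordered pairs for relation 'overlaps'; matching pairs in alphabetical order:
(job57, job64): job57 overlaps job64 ✓
(job57, job67): job57 overlaps job67 ✓
(job59, job62): job59 overlaps job62 ✓
(job61, job59): job61 overlaps job59 ✓
(job61, job62): job61 overlaps job62 ✓
(job61, job63): job61 overlaps job63 ✓
(job63, job59): job63 overlaps job59 ✓
(job63, job62): job63 overlaps job62 ✓
(job63, job66): job63 overlaps job66 ✓
(job65, job57): job65 overlaps job57 ✓
(job65, job64): job65 overlaps job64 ✓
Count: 11.

11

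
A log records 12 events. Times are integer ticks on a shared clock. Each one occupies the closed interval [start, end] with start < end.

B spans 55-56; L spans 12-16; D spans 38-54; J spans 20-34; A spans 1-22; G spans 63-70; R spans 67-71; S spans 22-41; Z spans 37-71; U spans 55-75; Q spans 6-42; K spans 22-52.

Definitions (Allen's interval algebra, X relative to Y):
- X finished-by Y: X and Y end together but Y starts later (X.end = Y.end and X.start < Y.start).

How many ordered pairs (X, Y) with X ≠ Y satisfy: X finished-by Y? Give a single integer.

1

Checking all 132 ordered pairs for relation 'finished-by'; matching pairs in alphabetical order:
(Z, R): Z finished-by R ✓
Count: 1.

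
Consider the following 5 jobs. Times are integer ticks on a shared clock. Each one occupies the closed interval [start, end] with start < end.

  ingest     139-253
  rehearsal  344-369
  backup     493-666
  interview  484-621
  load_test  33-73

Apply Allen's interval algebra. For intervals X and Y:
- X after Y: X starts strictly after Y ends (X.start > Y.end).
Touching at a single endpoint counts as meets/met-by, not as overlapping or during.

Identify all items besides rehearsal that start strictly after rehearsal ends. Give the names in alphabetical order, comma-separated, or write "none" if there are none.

Target rehearsal = [344, 369].
backup [493, 666] → after → yes.
ingest [139, 253] → before → no.
interview [484, 621] → after → yes.
load_test [33, 73] → before → no.
Result: backup, interview.

backup, interview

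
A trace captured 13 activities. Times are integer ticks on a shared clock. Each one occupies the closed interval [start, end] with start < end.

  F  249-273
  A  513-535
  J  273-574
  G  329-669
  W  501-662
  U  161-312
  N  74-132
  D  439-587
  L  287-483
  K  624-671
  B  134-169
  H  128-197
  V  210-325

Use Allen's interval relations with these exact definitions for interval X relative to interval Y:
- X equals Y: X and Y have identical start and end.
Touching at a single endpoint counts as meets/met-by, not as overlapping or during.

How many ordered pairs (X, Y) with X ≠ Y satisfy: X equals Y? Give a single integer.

Checking all 156 ordered pairs for relation 'equals'; matching pairs in alphabetical order:
No pair satisfies it.
Count: 0.

0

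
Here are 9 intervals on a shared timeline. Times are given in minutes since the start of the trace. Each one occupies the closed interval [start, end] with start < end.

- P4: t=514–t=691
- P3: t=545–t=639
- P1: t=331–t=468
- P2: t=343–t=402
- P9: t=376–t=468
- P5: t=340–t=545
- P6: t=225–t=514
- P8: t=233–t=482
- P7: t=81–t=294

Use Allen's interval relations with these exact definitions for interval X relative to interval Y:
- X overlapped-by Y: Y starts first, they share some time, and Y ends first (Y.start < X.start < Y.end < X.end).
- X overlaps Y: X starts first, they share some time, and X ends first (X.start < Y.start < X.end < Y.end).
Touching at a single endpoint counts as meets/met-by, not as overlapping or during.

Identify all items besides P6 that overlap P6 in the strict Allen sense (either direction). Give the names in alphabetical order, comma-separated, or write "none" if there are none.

Target P6 = [t=225, t=514].
P1 [t=331, t=468] → during → no.
P2 [t=343, t=402] → during → no.
P3 [t=545, t=639] → after → no.
P4 [t=514, t=691] → met-by → no.
P5 [t=340, t=545] → overlapped-by → yes.
P7 [t=81, t=294] → overlaps → yes.
P8 [t=233, t=482] → during → no.
P9 [t=376, t=468] → during → no.
Result: P5, P7.

P5, P7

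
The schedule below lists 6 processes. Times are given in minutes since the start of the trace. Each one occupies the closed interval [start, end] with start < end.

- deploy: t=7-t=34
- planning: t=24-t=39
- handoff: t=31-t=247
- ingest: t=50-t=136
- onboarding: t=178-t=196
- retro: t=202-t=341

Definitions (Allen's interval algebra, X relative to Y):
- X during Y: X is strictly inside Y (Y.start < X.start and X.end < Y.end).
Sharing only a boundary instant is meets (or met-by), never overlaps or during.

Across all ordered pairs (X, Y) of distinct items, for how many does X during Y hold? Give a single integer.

Checking all 30 ordered pairs for relation 'during'; matching pairs in alphabetical order:
(ingest, handoff): ingest during handoff ✓
(onboarding, handoff): onboarding during handoff ✓
Count: 2.

2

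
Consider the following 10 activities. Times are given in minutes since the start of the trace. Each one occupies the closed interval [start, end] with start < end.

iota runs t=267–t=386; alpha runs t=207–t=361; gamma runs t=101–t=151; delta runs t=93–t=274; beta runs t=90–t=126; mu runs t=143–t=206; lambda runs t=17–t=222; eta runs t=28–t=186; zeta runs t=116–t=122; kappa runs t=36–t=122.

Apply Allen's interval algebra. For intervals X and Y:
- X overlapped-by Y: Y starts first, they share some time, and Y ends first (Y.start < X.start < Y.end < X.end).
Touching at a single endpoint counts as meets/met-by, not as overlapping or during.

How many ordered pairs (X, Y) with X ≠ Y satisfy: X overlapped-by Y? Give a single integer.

Checking all 90 ordered pairs for relation 'overlapped-by'; matching pairs in alphabetical order:
(alpha, delta): alpha overlapped-by delta ✓
(alpha, lambda): alpha overlapped-by lambda ✓
(beta, kappa): beta overlapped-by kappa ✓
(delta, beta): delta overlapped-by beta ✓
(delta, eta): delta overlapped-by eta ✓
(delta, kappa): delta overlapped-by kappa ✓
(delta, lambda): delta overlapped-by lambda ✓
(gamma, beta): gamma overlapped-by beta ✓
(gamma, kappa): gamma overlapped-by kappa ✓
(iota, alpha): iota overlapped-by alpha ✓
(iota, delta): iota overlapped-by delta ✓
(mu, eta): mu overlapped-by eta ✓
(mu, gamma): mu overlapped-by gamma ✓
Count: 13.

13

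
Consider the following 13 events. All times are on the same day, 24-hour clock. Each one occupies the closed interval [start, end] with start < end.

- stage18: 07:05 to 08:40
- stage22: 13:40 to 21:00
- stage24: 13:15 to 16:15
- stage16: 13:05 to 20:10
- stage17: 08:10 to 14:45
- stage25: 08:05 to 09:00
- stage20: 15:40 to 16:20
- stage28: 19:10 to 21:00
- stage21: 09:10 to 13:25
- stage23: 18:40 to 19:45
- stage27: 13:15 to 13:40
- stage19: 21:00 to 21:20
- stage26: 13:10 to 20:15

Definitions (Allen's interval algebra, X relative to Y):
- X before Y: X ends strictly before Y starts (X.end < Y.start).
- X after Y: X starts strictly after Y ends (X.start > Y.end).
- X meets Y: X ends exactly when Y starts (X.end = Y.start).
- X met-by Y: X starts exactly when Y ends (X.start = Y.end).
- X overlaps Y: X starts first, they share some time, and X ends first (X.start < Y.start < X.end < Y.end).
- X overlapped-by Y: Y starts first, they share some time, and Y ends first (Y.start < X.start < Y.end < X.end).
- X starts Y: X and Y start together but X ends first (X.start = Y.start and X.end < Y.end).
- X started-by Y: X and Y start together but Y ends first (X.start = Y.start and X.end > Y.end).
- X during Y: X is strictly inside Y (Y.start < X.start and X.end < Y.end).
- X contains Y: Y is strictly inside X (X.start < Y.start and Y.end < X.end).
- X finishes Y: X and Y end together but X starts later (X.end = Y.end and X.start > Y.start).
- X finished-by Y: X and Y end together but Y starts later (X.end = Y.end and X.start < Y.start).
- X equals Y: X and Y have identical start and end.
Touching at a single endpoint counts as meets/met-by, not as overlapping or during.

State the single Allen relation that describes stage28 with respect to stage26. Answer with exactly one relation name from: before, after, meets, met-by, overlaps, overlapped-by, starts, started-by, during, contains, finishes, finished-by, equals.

overlapped-by

stage28 = [19:10, 21:00]; stage26 = [13:10, 20:15].
Compare endpoints: stage28.start > stage26.start, stage28.start < stage26.end, stage28.end > stage26.start, stage28.end > stage26.end.
That pattern is 'overlapped-by'.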